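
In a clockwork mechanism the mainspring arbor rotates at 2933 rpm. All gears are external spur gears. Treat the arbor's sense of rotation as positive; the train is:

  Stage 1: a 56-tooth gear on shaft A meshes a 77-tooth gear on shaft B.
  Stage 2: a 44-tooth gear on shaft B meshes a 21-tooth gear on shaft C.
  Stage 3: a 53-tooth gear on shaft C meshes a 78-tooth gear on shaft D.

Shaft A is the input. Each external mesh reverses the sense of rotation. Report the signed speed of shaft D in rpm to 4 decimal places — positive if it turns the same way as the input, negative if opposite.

-3036.8547 rpm (opposite to input, |ω| = 3036.8547 rpm)

Stage 1 [56T→77T]: ω = 2933.0000×56/77 = 2133.0909 rpm, dir flips to −; running = −2133.0909
Stage 2 [44T→21T]: ω = 2133.0909×44/21 = 4469.3333 rpm, dir flips to +; running = +4469.3333
Stage 3 [53T→78T]: ω = 4469.3333×53/78 = 3036.8547 rpm, dir flips to −; running = −3036.8547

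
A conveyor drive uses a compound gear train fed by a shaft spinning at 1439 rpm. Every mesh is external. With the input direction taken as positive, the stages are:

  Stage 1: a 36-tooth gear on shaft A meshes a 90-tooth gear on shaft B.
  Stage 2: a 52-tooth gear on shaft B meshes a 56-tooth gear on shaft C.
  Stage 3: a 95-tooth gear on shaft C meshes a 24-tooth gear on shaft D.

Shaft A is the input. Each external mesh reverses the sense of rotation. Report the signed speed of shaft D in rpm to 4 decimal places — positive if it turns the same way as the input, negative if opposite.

-2115.6726 rpm (opposite to input, |ω| = 2115.6726 rpm)

Stage 1 [36T→90T]: ω = 1439.0000×36/90 = 575.6000 rpm, dir flips to −; running = −575.6000
Stage 2 [52T→56T]: ω = 575.6000×52/56 = 534.4857 rpm, dir flips to +; running = +534.4857
Stage 3 [95T→24T]: ω = 534.4857×95/24 = 2115.6726 rpm, dir flips to −; running = −2115.6726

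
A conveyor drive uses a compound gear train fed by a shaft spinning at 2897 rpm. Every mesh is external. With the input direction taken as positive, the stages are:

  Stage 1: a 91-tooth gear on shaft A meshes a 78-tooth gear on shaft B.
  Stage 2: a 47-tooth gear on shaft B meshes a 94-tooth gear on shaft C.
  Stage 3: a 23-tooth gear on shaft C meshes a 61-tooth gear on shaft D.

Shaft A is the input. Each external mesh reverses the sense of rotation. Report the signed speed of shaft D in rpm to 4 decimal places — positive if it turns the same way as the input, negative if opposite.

Stage 1 [91T→78T]: ω = 2897.0000×91/78 = 3379.8333 rpm, dir flips to −; running = −3379.8333
Stage 2 [47T→94T]: ω = 3379.8333×47/94 = 1689.9167 rpm, dir flips to +; running = +1689.9167
Stage 3 [23T→61T]: ω = 1689.9167×23/61 = 637.1817 rpm, dir flips to −; running = −637.1817

-637.1817 rpm (opposite to input, |ω| = 637.1817 rpm)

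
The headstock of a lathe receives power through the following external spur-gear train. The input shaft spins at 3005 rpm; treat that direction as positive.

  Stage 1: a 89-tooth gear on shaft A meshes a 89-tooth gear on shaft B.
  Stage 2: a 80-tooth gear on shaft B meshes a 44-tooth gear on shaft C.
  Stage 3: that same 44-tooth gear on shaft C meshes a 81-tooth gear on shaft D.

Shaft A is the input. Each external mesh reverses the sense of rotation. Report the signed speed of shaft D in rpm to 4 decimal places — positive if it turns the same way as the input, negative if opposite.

Stage 1 [89T→89T]: ω = 3005.0000×89/89 = 3005.0000 rpm, dir flips to −; running = −3005.0000
Stage 2 [80T→44T]: ω = 3005.0000×80/44 = 5463.6364 rpm, dir flips to +; running = +5463.6364
Stage 3 [44T→81T]: ω = 5463.6364×44/81 = 2967.9012 rpm, dir flips to −; running = −2967.9012

-2967.9012 rpm (opposite to input, |ω| = 2967.9012 rpm)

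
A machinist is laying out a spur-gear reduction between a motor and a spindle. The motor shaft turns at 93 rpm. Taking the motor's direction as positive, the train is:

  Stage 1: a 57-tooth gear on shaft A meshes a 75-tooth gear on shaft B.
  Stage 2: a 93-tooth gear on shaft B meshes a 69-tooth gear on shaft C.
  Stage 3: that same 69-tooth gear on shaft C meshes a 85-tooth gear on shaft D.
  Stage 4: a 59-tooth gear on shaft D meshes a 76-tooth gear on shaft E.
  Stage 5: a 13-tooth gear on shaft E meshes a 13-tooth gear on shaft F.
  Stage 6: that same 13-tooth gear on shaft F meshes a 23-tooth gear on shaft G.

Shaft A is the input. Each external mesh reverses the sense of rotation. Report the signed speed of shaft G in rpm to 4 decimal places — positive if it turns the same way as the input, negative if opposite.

Stage 1 [57T→75T]: ω = 93.0000×57/75 = 70.6800 rpm, dir flips to −; running = −70.6800
Stage 2 [93T→69T]: ω = 70.6800×93/69 = 95.2643 rpm, dir flips to +; running = +95.2643
Stage 3 [69T→85T]: ω = 95.2643×69/85 = 77.3322 rpm, dir flips to −; running = −77.3322
Stage 4 [59T→76T]: ω = 77.3322×59/76 = 60.0342 rpm, dir flips to +; running = +60.0342
Stage 5 [13T→13T]: ω = 60.0342×13/13 = 60.0342 rpm, dir flips to −; running = −60.0342
Stage 6 [13T→23T]: ω = 60.0342×13/23 = 33.9324 rpm, dir flips to +; running = +33.9324

+33.9324 rpm (same as input, |ω| = 33.9324 rpm)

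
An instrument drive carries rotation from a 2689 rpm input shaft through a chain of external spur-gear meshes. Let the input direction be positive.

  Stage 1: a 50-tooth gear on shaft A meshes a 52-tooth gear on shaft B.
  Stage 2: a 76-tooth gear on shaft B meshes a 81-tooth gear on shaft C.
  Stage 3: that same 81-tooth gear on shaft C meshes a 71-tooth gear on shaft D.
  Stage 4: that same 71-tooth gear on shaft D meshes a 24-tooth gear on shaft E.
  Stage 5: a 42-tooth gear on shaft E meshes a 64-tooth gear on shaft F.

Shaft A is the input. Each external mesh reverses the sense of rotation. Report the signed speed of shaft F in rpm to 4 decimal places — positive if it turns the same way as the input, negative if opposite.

Stage 1 [50T→52T]: ω = 2689.0000×50/52 = 2585.5769 rpm, dir flips to −; running = −2585.5769
Stage 2 [76T→81T]: ω = 2585.5769×76/81 = 2425.9734 rpm, dir flips to +; running = +2425.9734
Stage 3 [81T→71T]: ω = 2425.9734×81/71 = 2767.6598 rpm, dir flips to −; running = −2767.6598
Stage 4 [71T→24T]: ω = 2767.6598×71/24 = 8187.6603 rpm, dir flips to +; running = +8187.6603
Stage 5 [42T→64T]: ω = 8187.6603×42/64 = 5373.1520 rpm, dir flips to −; running = −5373.1520

-5373.1520 rpm (opposite to input, |ω| = 5373.1520 rpm)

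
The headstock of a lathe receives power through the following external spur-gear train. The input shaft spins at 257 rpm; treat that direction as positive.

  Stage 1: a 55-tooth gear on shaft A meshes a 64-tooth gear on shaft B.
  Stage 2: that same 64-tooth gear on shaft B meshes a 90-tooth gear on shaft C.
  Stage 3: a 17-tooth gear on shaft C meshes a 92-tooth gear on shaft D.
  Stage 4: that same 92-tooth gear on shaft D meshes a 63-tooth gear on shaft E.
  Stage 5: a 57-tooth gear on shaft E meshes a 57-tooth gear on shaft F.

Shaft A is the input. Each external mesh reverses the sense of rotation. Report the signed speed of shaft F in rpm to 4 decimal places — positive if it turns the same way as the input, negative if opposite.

Stage 1 [55T→64T]: ω = 257.0000×55/64 = 220.8594 rpm, dir flips to −; running = −220.8594
Stage 2 [64T→90T]: ω = 220.8594×64/90 = 157.0556 rpm, dir flips to +; running = +157.0556
Stage 3 [17T→92T]: ω = 157.0556×17/92 = 29.0211 rpm, dir flips to −; running = −29.0211
Stage 4 [92T→63T]: ω = 29.0211×92/63 = 42.3801 rpm, dir flips to +; running = +42.3801
Stage 5 [57T→57T]: ω = 42.3801×57/57 = 42.3801 rpm, dir flips to −; running = −42.3801

-42.3801 rpm (opposite to input, |ω| = 42.3801 rpm)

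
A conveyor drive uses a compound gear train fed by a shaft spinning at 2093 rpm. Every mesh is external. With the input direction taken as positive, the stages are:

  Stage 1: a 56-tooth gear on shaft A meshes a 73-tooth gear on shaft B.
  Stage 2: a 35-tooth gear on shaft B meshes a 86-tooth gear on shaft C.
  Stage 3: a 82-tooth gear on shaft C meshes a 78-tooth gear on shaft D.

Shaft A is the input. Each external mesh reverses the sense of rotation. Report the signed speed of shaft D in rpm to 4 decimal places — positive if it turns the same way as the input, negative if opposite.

-686.9470 rpm (opposite to input, |ω| = 686.9470 rpm)

Stage 1 [56T→73T]: ω = 2093.0000×56/73 = 1605.5890 rpm, dir flips to −; running = −1605.5890
Stage 2 [35T→86T]: ω = 1605.5890×35/86 = 653.4374 rpm, dir flips to +; running = +653.4374
Stage 3 [82T→78T]: ω = 653.4374×82/78 = 686.9470 rpm, dir flips to −; running = −686.9470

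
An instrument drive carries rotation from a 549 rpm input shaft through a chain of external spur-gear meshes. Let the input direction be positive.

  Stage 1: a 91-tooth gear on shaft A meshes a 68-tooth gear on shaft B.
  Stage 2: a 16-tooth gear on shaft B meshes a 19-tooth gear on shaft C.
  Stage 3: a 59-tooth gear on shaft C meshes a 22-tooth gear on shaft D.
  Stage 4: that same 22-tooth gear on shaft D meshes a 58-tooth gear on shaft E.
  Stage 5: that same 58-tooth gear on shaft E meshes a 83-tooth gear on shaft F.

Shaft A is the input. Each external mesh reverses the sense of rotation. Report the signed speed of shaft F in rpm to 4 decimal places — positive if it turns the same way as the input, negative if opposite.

Stage 1 [91T→68T]: ω = 549.0000×91/68 = 734.6912 rpm, dir flips to −; running = −734.6912
Stage 2 [16T→19T]: ω = 734.6912×16/19 = 618.6873 rpm, dir flips to +; running = +618.6873
Stage 3 [59T→22T]: ω = 618.6873×59/22 = 1659.2069 rpm, dir flips to −; running = −1659.2069
Stage 4 [22T→58T]: ω = 1659.2069×22/58 = 629.3543 rpm, dir flips to +; running = +629.3543
Stage 5 [58T→83T]: ω = 629.3543×58/83 = 439.7898 rpm, dir flips to −; running = −439.7898

-439.7898 rpm (opposite to input, |ω| = 439.7898 rpm)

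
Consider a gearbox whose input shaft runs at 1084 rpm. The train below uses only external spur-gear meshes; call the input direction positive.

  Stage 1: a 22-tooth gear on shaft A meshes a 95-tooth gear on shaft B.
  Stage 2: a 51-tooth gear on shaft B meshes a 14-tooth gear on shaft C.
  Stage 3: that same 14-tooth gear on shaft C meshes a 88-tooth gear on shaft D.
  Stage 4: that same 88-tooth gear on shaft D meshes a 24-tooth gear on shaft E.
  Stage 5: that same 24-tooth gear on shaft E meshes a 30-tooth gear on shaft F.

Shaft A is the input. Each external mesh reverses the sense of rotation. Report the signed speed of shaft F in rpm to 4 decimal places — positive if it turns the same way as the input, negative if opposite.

Stage 1 [22T→95T]: ω = 1084.0000×22/95 = 251.0316 rpm, dir flips to −; running = −251.0316
Stage 2 [51T→14T]: ω = 251.0316×51/14 = 914.4722 rpm, dir flips to +; running = +914.4722
Stage 3 [14T→88T]: ω = 914.4722×14/88 = 145.4842 rpm, dir flips to −; running = −145.4842
Stage 4 [88T→24T]: ω = 145.4842×88/24 = 533.4421 rpm, dir flips to +; running = +533.4421
Stage 5 [24T→30T]: ω = 533.4421×24/30 = 426.7537 rpm, dir flips to −; running = −426.7537

-426.7537 rpm (opposite to input, |ω| = 426.7537 rpm)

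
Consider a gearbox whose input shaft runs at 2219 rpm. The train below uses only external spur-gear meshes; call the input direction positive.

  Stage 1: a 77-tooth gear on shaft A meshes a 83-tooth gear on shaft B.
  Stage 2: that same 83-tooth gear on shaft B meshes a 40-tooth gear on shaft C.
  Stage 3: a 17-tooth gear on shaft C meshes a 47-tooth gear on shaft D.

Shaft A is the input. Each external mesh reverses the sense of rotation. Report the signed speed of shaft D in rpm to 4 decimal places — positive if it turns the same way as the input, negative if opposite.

-1545.0378 rpm (opposite to input, |ω| = 1545.0378 rpm)

Stage 1 [77T→83T]: ω = 2219.0000×77/83 = 2058.5904 rpm, dir flips to −; running = −2058.5904
Stage 2 [83T→40T]: ω = 2058.5904×83/40 = 4271.5750 rpm, dir flips to +; running = +4271.5750
Stage 3 [17T→47T]: ω = 4271.5750×17/47 = 1545.0378 rpm, dir flips to −; running = −1545.0378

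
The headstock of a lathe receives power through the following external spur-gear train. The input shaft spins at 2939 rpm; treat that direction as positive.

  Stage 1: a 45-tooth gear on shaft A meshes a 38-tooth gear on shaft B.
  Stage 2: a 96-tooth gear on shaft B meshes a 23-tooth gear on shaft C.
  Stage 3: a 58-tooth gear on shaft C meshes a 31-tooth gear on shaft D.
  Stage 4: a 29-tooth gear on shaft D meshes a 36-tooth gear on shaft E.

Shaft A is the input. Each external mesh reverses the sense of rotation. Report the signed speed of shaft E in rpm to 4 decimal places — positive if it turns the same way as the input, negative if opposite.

Stage 1 [45T→38T]: ω = 2939.0000×45/38 = 3480.3947 rpm, dir flips to −; running = −3480.3947
Stage 2 [96T→23T]: ω = 3480.3947×96/23 = 14526.8650 rpm, dir flips to +; running = +14526.8650
Stage 3 [58T→31T]: ω = 14526.8650×58/31 = 27179.2958 rpm, dir flips to −; running = −27179.2958
Stage 4 [29T→36T]: ω = 27179.2958×29/36 = 21894.4327 rpm, dir flips to +; running = +21894.4327

+21894.4327 rpm (same as input, |ω| = 21894.4327 rpm)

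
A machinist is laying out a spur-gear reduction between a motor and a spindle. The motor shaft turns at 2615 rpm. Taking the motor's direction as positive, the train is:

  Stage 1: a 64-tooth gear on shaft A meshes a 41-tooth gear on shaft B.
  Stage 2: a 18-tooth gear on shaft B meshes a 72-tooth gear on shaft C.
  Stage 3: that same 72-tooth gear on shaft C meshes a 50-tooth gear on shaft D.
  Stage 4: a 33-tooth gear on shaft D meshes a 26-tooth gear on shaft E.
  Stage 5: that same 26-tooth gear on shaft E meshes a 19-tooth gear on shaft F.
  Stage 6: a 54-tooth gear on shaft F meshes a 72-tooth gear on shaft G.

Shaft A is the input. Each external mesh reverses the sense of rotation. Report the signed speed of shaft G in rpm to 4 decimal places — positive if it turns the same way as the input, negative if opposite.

Stage 1 [64T→41T]: ω = 2615.0000×64/41 = 4081.9512 rpm, dir flips to −; running = −4081.9512
Stage 2 [18T→72T]: ω = 4081.9512×18/72 = 1020.4878 rpm, dir flips to +; running = +1020.4878
Stage 3 [72T→50T]: ω = 1020.4878×72/50 = 1469.5024 rpm, dir flips to −; running = −1469.5024
Stage 4 [33T→26T]: ω = 1469.5024×33/26 = 1865.1377 rpm, dir flips to +; running = +1865.1377
Stage 5 [26T→19T]: ω = 1865.1377×26/19 = 2552.2937 rpm, dir flips to −; running = −2552.2937
Stage 6 [54T→72T]: ω = 2552.2937×54/72 = 1914.2203 rpm, dir flips to +; running = +1914.2203

+1914.2203 rpm (same as input, |ω| = 1914.2203 rpm)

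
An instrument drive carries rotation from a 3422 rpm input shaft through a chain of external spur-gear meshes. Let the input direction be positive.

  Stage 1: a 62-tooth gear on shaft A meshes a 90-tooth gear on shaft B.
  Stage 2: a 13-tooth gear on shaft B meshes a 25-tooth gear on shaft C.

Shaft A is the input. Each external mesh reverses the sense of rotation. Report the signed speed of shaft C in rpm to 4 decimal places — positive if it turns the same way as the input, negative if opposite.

Stage 1 [62T→90T]: ω = 3422.0000×62/90 = 2357.3778 rpm, dir flips to −; running = −2357.3778
Stage 2 [13T→25T]: ω = 2357.3778×13/25 = 1225.8364 rpm, dir flips to +; running = +1225.8364

+1225.8364 rpm (same as input, |ω| = 1225.8364 rpm)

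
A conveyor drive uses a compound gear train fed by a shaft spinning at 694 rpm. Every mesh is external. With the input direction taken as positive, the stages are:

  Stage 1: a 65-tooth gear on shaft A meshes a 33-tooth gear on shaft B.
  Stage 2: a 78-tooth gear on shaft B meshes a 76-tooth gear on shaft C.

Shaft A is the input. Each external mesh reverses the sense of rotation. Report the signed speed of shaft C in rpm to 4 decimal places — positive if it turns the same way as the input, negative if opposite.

Stage 1 [65T→33T]: ω = 694.0000×65/33 = 1366.9697 rpm, dir flips to −; running = −1366.9697
Stage 2 [78T→76T]: ω = 1366.9697×78/76 = 1402.9426 rpm, dir flips to +; running = +1402.9426

+1402.9426 rpm (same as input, |ω| = 1402.9426 rpm)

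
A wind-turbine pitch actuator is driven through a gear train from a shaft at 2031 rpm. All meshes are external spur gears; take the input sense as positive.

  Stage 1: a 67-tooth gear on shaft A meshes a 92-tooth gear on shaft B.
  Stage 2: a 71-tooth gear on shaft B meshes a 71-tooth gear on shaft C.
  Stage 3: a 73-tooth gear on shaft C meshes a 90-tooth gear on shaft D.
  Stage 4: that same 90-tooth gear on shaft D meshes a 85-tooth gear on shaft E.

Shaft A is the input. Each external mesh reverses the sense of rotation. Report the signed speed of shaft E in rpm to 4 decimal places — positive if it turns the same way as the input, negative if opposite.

+1270.2840 rpm (same as input, |ω| = 1270.2840 rpm)

Stage 1 [67T→92T]: ω = 2031.0000×67/92 = 1479.0978 rpm, dir flips to −; running = −1479.0978
Stage 2 [71T→71T]: ω = 1479.0978×71/71 = 1479.0978 rpm, dir flips to +; running = +1479.0978
Stage 3 [73T→90T]: ω = 1479.0978×73/90 = 1199.7127 rpm, dir flips to −; running = −1199.7127
Stage 4 [90T→85T]: ω = 1199.7127×90/85 = 1270.2840 rpm, dir flips to +; running = +1270.2840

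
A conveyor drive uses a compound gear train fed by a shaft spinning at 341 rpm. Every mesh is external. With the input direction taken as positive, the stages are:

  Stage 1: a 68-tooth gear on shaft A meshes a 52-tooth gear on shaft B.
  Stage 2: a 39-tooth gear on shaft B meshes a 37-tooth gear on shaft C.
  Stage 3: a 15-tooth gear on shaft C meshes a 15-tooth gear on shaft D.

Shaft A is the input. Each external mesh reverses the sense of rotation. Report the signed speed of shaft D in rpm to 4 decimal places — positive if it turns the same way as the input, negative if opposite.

-470.0270 rpm (opposite to input, |ω| = 470.0270 rpm)

Stage 1 [68T→52T]: ω = 341.0000×68/52 = 445.9231 rpm, dir flips to −; running = −445.9231
Stage 2 [39T→37T]: ω = 445.9231×39/37 = 470.0270 rpm, dir flips to +; running = +470.0270
Stage 3 [15T→15T]: ω = 470.0270×15/15 = 470.0270 rpm, dir flips to −; running = −470.0270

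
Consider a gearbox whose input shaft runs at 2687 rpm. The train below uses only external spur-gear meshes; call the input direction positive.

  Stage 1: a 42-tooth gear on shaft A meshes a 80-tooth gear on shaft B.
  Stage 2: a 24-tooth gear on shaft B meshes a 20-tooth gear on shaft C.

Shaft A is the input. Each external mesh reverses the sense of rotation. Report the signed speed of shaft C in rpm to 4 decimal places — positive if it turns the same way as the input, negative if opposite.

+1692.8100 rpm (same as input, |ω| = 1692.8100 rpm)

Stage 1 [42T→80T]: ω = 2687.0000×42/80 = 1410.6750 rpm, dir flips to −; running = −1410.6750
Stage 2 [24T→20T]: ω = 1410.6750×24/20 = 1692.8100 rpm, dir flips to +; running = +1692.8100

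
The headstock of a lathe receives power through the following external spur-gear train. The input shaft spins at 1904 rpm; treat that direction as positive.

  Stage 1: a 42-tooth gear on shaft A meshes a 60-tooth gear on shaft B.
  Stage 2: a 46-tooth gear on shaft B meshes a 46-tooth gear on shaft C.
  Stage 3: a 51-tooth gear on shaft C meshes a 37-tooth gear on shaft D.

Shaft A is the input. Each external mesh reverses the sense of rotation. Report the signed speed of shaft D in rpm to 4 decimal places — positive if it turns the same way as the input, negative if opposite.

-1837.1027 rpm (opposite to input, |ω| = 1837.1027 rpm)

Stage 1 [42T→60T]: ω = 1904.0000×42/60 = 1332.8000 rpm, dir flips to −; running = −1332.8000
Stage 2 [46T→46T]: ω = 1332.8000×46/46 = 1332.8000 rpm, dir flips to +; running = +1332.8000
Stage 3 [51T→37T]: ω = 1332.8000×51/37 = 1837.1027 rpm, dir flips to −; running = −1837.1027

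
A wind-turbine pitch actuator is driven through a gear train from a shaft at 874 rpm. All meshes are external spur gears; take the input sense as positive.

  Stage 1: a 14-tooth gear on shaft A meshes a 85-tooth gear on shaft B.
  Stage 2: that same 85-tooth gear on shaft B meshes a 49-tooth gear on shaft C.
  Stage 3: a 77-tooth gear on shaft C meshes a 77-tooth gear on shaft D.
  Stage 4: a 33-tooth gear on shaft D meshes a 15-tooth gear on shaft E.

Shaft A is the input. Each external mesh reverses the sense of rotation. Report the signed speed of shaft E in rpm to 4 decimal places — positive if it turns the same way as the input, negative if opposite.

+549.3714 rpm (same as input, |ω| = 549.3714 rpm)

Stage 1 [14T→85T]: ω = 874.0000×14/85 = 143.9529 rpm, dir flips to −; running = −143.9529
Stage 2 [85T→49T]: ω = 143.9529×85/49 = 249.7143 rpm, dir flips to +; running = +249.7143
Stage 3 [77T→77T]: ω = 249.7143×77/77 = 249.7143 rpm, dir flips to −; running = −249.7143
Stage 4 [33T→15T]: ω = 249.7143×33/15 = 549.3714 rpm, dir flips to +; running = +549.3714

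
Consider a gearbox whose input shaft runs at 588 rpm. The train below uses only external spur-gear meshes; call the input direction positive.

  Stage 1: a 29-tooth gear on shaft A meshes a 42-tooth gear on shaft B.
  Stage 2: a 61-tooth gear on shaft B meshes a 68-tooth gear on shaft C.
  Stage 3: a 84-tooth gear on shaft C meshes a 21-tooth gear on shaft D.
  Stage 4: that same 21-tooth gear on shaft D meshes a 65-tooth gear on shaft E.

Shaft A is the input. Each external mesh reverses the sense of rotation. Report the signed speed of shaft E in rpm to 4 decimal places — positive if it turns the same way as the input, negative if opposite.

Stage 1 [29T→42T]: ω = 588.0000×29/42 = 406.0000 rpm, dir flips to −; running = −406.0000
Stage 2 [61T→68T]: ω = 406.0000×61/68 = 364.2059 rpm, dir flips to +; running = +364.2059
Stage 3 [84T→21T]: ω = 364.2059×84/21 = 1456.8235 rpm, dir flips to −; running = −1456.8235
Stage 4 [21T→65T]: ω = 1456.8235×21/65 = 470.6661 rpm, dir flips to +; running = +470.6661

+470.6661 rpm (same as input, |ω| = 470.6661 rpm)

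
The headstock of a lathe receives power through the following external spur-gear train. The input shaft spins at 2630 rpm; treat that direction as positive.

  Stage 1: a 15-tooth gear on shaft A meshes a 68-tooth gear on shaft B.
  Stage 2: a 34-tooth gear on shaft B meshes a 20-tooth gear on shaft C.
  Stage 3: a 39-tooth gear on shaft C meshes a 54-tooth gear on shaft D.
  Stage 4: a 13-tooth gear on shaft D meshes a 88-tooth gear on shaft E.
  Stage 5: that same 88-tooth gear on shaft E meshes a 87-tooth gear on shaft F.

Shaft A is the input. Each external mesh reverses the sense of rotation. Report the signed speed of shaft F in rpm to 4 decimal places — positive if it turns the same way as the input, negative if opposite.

-106.4344 rpm (opposite to input, |ω| = 106.4344 rpm)

Stage 1 [15T→68T]: ω = 2630.0000×15/68 = 580.1471 rpm, dir flips to −; running = −580.1471
Stage 2 [34T→20T]: ω = 580.1471×34/20 = 986.2500 rpm, dir flips to +; running = +986.2500
Stage 3 [39T→54T]: ω = 986.2500×39/54 = 712.2917 rpm, dir flips to −; running = −712.2917
Stage 4 [13T→88T]: ω = 712.2917×13/88 = 105.2249 rpm, dir flips to +; running = +105.2249
Stage 5 [88T→87T]: ω = 105.2249×88/87 = 106.4344 rpm, dir flips to −; running = −106.4344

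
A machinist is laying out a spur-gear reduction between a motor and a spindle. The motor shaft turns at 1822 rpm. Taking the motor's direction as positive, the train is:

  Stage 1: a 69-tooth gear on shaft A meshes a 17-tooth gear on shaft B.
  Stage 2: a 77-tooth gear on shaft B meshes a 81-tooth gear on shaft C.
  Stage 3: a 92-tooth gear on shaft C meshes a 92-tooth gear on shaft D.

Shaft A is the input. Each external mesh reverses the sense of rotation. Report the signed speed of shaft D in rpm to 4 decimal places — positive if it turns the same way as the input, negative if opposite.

Stage 1 [69T→17T]: ω = 1822.0000×69/17 = 7395.1765 rpm, dir flips to −; running = −7395.1765
Stage 2 [77T→81T]: ω = 7395.1765×77/81 = 7029.9826 rpm, dir flips to +; running = +7029.9826
Stage 3 [92T→92T]: ω = 7029.9826×92/92 = 7029.9826 rpm, dir flips to −; running = −7029.9826

-7029.9826 rpm (opposite to input, |ω| = 7029.9826 rpm)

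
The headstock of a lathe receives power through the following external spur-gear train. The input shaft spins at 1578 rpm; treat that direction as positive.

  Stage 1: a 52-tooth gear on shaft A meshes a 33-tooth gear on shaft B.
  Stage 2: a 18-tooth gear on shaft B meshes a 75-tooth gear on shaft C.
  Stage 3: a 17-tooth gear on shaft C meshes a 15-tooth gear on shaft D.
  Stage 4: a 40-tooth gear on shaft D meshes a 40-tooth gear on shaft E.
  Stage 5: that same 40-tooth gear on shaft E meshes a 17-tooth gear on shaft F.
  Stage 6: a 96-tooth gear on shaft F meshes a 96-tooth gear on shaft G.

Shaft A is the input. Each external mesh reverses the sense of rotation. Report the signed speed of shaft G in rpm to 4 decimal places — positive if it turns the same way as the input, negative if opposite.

+1591.3891 rpm (same as input, |ω| = 1591.3891 rpm)

Stage 1 [52T→33T]: ω = 1578.0000×52/33 = 2486.5455 rpm, dir flips to −; running = −2486.5455
Stage 2 [18T→75T]: ω = 2486.5455×18/75 = 596.7709 rpm, dir flips to +; running = +596.7709
Stage 3 [17T→15T]: ω = 596.7709×17/15 = 676.3404 rpm, dir flips to −; running = −676.3404
Stage 4 [40T→40T]: ω = 676.3404×40/40 = 676.3404 rpm, dir flips to +; running = +676.3404
Stage 5 [40T→17T]: ω = 676.3404×40/17 = 1591.3891 rpm, dir flips to −; running = −1591.3891
Stage 6 [96T→96T]: ω = 1591.3891×96/96 = 1591.3891 rpm, dir flips to +; running = +1591.3891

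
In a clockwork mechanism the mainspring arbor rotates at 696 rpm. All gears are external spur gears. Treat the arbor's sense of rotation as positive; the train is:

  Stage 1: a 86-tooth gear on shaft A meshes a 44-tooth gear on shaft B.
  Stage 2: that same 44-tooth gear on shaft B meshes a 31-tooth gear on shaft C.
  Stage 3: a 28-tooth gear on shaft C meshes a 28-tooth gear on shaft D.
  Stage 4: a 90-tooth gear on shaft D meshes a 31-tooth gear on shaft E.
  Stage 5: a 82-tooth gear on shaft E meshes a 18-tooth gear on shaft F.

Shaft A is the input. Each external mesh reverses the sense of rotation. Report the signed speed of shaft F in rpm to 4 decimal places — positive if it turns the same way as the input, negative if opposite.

-25536.8991 rpm (opposite to input, |ω| = 25536.8991 rpm)

Stage 1 [86T→44T]: ω = 696.0000×86/44 = 1360.3636 rpm, dir flips to −; running = −1360.3636
Stage 2 [44T→31T]: ω = 1360.3636×44/31 = 1930.8387 rpm, dir flips to +; running = +1930.8387
Stage 3 [28T→28T]: ω = 1930.8387×28/28 = 1930.8387 rpm, dir flips to −; running = −1930.8387
Stage 4 [90T→31T]: ω = 1930.8387×90/31 = 5605.6608 rpm, dir flips to +; running = +5605.6608
Stage 5 [82T→18T]: ω = 5605.6608×82/18 = 25536.8991 rpm, dir flips to −; running = −25536.8991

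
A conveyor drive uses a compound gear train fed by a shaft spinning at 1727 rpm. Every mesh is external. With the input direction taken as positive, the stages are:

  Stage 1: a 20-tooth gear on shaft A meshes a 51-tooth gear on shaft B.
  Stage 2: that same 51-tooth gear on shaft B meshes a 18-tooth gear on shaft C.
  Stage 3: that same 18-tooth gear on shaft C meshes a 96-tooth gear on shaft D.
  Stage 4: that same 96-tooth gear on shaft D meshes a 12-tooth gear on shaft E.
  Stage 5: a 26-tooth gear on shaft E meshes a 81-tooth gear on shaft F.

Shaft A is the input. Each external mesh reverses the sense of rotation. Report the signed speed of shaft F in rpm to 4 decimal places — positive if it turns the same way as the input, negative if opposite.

Stage 1 [20T→51T]: ω = 1727.0000×20/51 = 677.2549 rpm, dir flips to −; running = −677.2549
Stage 2 [51T→18T]: ω = 677.2549×51/18 = 1918.8889 rpm, dir flips to +; running = +1918.8889
Stage 3 [18T→96T]: ω = 1918.8889×18/96 = 359.7917 rpm, dir flips to −; running = −359.7917
Stage 4 [96T→12T]: ω = 359.7917×96/12 = 2878.3333 rpm, dir flips to +; running = +2878.3333
Stage 5 [26T→81T]: ω = 2878.3333×26/81 = 923.9095 rpm, dir flips to −; running = −923.9095

-923.9095 rpm (opposite to input, |ω| = 923.9095 rpm)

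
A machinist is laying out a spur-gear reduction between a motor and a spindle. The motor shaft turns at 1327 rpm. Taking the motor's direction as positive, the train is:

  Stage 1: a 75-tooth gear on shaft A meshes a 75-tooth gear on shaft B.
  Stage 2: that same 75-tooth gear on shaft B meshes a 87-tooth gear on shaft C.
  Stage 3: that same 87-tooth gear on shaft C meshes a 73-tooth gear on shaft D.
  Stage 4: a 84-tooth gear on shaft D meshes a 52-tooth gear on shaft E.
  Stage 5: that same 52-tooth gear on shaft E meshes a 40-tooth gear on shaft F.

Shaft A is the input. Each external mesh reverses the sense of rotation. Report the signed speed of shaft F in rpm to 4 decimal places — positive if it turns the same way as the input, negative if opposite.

-2863.0479 rpm (opposite to input, |ω| = 2863.0479 rpm)

Stage 1 [75T→75T]: ω = 1327.0000×75/75 = 1327.0000 rpm, dir flips to −; running = −1327.0000
Stage 2 [75T→87T]: ω = 1327.0000×75/87 = 1143.9655 rpm, dir flips to +; running = +1143.9655
Stage 3 [87T→73T]: ω = 1143.9655×87/73 = 1363.3562 rpm, dir flips to −; running = −1363.3562
Stage 4 [84T→52T]: ω = 1363.3562×84/52 = 2202.3446 rpm, dir flips to +; running = +2202.3446
Stage 5 [52T→40T]: ω = 2202.3446×52/40 = 2863.0479 rpm, dir flips to −; running = −2863.0479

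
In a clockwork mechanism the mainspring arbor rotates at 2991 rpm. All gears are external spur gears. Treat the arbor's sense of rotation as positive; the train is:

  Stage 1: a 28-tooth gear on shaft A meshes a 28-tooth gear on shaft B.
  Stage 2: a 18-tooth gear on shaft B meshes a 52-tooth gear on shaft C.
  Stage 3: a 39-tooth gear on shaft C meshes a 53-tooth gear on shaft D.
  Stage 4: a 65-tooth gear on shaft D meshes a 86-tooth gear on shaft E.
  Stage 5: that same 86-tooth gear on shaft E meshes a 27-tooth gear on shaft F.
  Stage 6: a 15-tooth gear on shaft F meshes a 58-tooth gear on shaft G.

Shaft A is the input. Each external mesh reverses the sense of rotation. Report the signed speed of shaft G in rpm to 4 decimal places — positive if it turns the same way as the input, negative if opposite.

Stage 1 [28T→28T]: ω = 2991.0000×28/28 = 2991.0000 rpm, dir flips to −; running = −2991.0000
Stage 2 [18T→52T]: ω = 2991.0000×18/52 = 1035.3462 rpm, dir flips to +; running = +1035.3462
Stage 3 [39T→53T]: ω = 1035.3462×39/53 = 761.8585 rpm, dir flips to −; running = −761.8585
Stage 4 [65T→86T]: ω = 761.8585×65/86 = 575.8233 rpm, dir flips to +; running = +575.8233
Stage 5 [86T→27T]: ω = 575.8233×86/27 = 1834.1038 rpm, dir flips to −; running = −1834.1038
Stage 6 [15T→58T]: ω = 1834.1038×15/58 = 474.3372 rpm, dir flips to +; running = +474.3372

+474.3372 rpm (same as input, |ω| = 474.3372 rpm)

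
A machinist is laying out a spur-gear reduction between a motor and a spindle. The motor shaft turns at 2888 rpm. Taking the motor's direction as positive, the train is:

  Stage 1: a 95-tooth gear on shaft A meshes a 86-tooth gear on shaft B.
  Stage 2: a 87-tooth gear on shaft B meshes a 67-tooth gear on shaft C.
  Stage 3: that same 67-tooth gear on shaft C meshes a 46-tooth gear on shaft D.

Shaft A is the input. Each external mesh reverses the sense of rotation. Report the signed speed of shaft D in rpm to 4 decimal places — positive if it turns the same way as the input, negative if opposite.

Stage 1 [95T→86T]: ω = 2888.0000×95/86 = 3190.2326 rpm, dir flips to −; running = −3190.2326
Stage 2 [87T→67T]: ω = 3190.2326×87/67 = 4142.5408 rpm, dir flips to +; running = +4142.5408
Stage 3 [67T→46T]: ω = 4142.5408×67/46 = 6033.7007 rpm, dir flips to −; running = −6033.7007

-6033.7007 rpm (opposite to input, |ω| = 6033.7007 rpm)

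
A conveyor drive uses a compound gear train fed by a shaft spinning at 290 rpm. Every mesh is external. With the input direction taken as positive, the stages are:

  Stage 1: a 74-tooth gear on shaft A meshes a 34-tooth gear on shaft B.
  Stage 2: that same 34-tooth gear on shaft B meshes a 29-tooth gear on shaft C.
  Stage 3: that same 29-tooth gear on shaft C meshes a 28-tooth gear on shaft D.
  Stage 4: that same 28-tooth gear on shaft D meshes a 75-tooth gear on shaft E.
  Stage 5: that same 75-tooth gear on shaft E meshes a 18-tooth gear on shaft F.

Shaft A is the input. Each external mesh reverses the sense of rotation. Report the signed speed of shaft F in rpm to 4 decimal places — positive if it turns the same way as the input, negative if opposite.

Stage 1 [74T→34T]: ω = 290.0000×74/34 = 631.1765 rpm, dir flips to −; running = −631.1765
Stage 2 [34T→29T]: ω = 631.1765×34/29 = 740.0000 rpm, dir flips to +; running = +740.0000
Stage 3 [29T→28T]: ω = 740.0000×29/28 = 766.4286 rpm, dir flips to −; running = −766.4286
Stage 4 [28T→75T]: ω = 766.4286×28/75 = 286.1333 rpm, dir flips to +; running = +286.1333
Stage 5 [75T→18T]: ω = 286.1333×75/18 = 1192.2222 rpm, dir flips to −; running = −1192.2222

-1192.2222 rpm (opposite to input, |ω| = 1192.2222 rpm)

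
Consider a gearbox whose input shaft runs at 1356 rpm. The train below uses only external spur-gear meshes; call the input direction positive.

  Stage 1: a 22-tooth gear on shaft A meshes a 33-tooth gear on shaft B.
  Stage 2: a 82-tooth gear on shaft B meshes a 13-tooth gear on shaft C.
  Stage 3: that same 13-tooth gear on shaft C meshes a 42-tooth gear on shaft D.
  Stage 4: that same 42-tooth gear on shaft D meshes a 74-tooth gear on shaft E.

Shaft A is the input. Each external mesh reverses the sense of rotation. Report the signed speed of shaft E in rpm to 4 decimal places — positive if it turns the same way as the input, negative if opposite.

Stage 1 [22T→33T]: ω = 1356.0000×22/33 = 904.0000 rpm, dir flips to −; running = −904.0000
Stage 2 [82T→13T]: ω = 904.0000×82/13 = 5702.1538 rpm, dir flips to +; running = +5702.1538
Stage 3 [13T→42T]: ω = 5702.1538×13/42 = 1764.9524 rpm, dir flips to −; running = −1764.9524
Stage 4 [42T→74T]: ω = 1764.9524×42/74 = 1001.7297 rpm, dir flips to +; running = +1001.7297

+1001.7297 rpm (same as input, |ω| = 1001.7297 rpm)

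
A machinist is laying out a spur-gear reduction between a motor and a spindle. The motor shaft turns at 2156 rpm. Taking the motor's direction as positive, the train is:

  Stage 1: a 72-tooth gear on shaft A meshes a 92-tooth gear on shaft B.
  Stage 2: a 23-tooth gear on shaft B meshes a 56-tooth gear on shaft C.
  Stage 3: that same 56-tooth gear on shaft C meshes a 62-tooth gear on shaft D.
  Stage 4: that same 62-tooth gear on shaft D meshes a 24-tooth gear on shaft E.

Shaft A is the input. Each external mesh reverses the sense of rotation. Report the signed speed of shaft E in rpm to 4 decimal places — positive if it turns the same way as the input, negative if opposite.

+1617.0000 rpm (same as input, |ω| = 1617.0000 rpm)

Stage 1 [72T→92T]: ω = 2156.0000×72/92 = 1687.3043 rpm, dir flips to −; running = −1687.3043
Stage 2 [23T→56T]: ω = 1687.3043×23/56 = 693.0000 rpm, dir flips to +; running = +693.0000
Stage 3 [56T→62T]: ω = 693.0000×56/62 = 625.9355 rpm, dir flips to −; running = −625.9355
Stage 4 [62T→24T]: ω = 625.9355×62/24 = 1617.0000 rpm, dir flips to +; running = +1617.0000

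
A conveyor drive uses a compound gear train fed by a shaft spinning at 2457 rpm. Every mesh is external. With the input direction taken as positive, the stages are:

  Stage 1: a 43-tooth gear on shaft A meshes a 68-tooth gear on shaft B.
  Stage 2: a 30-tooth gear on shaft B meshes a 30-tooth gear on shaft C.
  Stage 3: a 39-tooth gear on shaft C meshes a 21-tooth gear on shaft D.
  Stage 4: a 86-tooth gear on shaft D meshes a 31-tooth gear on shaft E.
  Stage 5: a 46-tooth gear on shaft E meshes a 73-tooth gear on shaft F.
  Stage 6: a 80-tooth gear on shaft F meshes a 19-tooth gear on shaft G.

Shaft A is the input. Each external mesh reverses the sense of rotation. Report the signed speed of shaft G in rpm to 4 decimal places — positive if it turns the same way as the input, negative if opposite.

+21238.2206 rpm (same as input, |ω| = 21238.2206 rpm)

Stage 1 [43T→68T]: ω = 2457.0000×43/68 = 1553.6912 rpm, dir flips to −; running = −1553.6912
Stage 2 [30T→30T]: ω = 1553.6912×30/30 = 1553.6912 rpm, dir flips to +; running = +1553.6912
Stage 3 [39T→21T]: ω = 1553.6912×39/21 = 2885.4265 rpm, dir flips to −; running = −2885.4265
Stage 4 [86T→31T]: ω = 2885.4265×86/31 = 8004.7315 rpm, dir flips to +; running = +8004.7315
Stage 5 [46T→73T]: ω = 8004.7315×46/73 = 5044.0774 rpm, dir flips to −; running = −5044.0774
Stage 6 [80T→19T]: ω = 5044.0774×80/19 = 21238.2206 rpm, dir flips to +; running = +21238.2206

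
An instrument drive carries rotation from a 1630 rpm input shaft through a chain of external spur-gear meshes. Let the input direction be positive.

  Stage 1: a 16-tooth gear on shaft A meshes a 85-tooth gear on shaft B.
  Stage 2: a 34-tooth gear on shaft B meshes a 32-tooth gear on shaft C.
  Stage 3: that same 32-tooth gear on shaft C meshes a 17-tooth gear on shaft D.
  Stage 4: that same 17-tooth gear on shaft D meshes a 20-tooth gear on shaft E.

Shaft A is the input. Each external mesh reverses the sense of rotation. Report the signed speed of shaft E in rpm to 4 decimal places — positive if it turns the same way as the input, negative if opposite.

+521.6000 rpm (same as input, |ω| = 521.6000 rpm)

Stage 1 [16T→85T]: ω = 1630.0000×16/85 = 306.8235 rpm, dir flips to −; running = −306.8235
Stage 2 [34T→32T]: ω = 306.8235×34/32 = 326.0000 rpm, dir flips to +; running = +326.0000
Stage 3 [32T→17T]: ω = 326.0000×32/17 = 613.6471 rpm, dir flips to −; running = −613.6471
Stage 4 [17T→20T]: ω = 613.6471×17/20 = 521.6000 rpm, dir flips to +; running = +521.6000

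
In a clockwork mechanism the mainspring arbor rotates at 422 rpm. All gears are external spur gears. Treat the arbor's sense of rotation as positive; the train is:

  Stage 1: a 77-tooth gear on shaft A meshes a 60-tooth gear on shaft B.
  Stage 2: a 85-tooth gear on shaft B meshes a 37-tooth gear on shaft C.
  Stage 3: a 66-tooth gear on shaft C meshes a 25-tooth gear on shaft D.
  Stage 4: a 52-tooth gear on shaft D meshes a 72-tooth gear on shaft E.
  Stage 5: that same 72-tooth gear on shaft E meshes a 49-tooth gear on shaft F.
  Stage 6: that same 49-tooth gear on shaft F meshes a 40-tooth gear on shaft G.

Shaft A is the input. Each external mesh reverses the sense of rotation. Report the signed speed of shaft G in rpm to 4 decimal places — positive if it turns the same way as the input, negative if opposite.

+4269.8872 rpm (same as input, |ω| = 4269.8872 rpm)

Stage 1 [77T→60T]: ω = 422.0000×77/60 = 541.5667 rpm, dir flips to −; running = −541.5667
Stage 2 [85T→37T]: ω = 541.5667×85/37 = 1244.1396 rpm, dir flips to +; running = +1244.1396
Stage 3 [66T→25T]: ω = 1244.1396×66/25 = 3284.5286 rpm, dir flips to −; running = −3284.5286
Stage 4 [52T→72T]: ω = 3284.5286×52/72 = 2372.1596 rpm, dir flips to +; running = +2372.1596
Stage 5 [72T→49T]: ω = 2372.1596×72/49 = 3485.6222 rpm, dir flips to −; running = −3485.6222
Stage 6 [49T→40T]: ω = 3485.6222×49/40 = 4269.8872 rpm, dir flips to +; running = +4269.8872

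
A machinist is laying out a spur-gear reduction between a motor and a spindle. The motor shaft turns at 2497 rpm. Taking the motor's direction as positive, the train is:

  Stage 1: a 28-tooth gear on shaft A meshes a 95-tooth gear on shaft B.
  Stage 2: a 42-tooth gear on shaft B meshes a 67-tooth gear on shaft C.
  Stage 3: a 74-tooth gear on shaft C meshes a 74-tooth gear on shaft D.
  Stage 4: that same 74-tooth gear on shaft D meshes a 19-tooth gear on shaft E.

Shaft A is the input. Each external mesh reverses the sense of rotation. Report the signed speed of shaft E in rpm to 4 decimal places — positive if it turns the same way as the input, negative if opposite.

Stage 1 [28T→95T]: ω = 2497.0000×28/95 = 735.9579 rpm, dir flips to −; running = −735.9579
Stage 2 [42T→67T]: ω = 735.9579×42/67 = 461.3467 rpm, dir flips to +; running = +461.3467
Stage 3 [74T→74T]: ω = 461.3467×74/74 = 461.3467 rpm, dir flips to −; running = −461.3467
Stage 4 [74T→19T]: ω = 461.3467×74/19 = 1796.8241 rpm, dir flips to +; running = +1796.8241

+1796.8241 rpm (same as input, |ω| = 1796.8241 rpm)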